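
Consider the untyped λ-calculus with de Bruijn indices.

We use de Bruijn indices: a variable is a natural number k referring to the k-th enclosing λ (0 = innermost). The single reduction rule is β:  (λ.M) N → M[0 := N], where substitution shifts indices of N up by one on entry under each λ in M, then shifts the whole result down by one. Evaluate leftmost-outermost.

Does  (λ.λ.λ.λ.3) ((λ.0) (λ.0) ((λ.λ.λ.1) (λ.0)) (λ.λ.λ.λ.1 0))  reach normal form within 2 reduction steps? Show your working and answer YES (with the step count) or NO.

  start: (λ.λ.λ.λ.3) ((λ.0) (λ.0) ((λ.λ.λ.1) (λ.0)) (λ.λ.λ.λ.1 0))
  step 1: λ.λ.λ.(λ.0) (λ.0) ((λ.λ.λ.1) (λ.0)) (λ.λ.λ.λ.1 0)
  step 2: λ.λ.λ.(λ.0) ((λ.λ.λ.1) (λ.0)) (λ.λ.λ.λ.1 0)

Answer: NO — after 2 steps the term is λ.λ.λ.(λ.0) ((λ.λ.λ.1) (λ.0)) (λ.λ.λ.λ.1 0), not yet normal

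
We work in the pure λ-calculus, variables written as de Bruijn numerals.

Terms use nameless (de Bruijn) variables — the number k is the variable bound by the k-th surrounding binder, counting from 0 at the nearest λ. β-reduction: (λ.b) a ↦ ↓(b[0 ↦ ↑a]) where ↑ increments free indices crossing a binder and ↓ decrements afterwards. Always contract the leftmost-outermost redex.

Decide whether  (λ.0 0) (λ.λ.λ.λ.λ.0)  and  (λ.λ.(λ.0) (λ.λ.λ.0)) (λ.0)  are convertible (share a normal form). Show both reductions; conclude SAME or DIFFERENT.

Answer: SAME — A ⇓ λ.λ.λ.λ.0, B ⇓ λ.λ.λ.λ.0

Working:
Term A:
  start: (λ.0 0) (λ.λ.λ.λ.λ.0)
  [1] (λ.λ.λ.λ.λ.0) (λ.λ.λ.λ.λ.0)
  [2] λ.λ.λ.λ.0

Term B:
  start: (λ.λ.(λ.0) (λ.λ.λ.0)) (λ.0)
  [1] λ.(λ.0) (λ.λ.λ.0)
  [2] λ.λ.λ.λ.0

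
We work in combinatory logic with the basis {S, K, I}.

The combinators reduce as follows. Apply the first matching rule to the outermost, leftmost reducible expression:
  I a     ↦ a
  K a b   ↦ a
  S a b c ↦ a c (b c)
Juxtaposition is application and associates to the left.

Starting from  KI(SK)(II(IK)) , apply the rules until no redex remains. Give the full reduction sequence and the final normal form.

  start: KI(SK)(II(IK))
  [1] I(II(IK))
  [2] II(IK)
  [3] I(IK)
  [4] IK
  [5] K

Answer: normal form = K  (in 5 steps)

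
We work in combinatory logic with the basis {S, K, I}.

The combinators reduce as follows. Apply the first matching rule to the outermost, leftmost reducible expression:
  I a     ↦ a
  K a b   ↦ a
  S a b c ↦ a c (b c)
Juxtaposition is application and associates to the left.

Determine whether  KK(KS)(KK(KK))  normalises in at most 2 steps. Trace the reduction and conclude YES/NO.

  start: KK(KS)(KK(KK))
  →1  K(KK(KK))
  →2  KK

Answer: YES — reaches normal form KK in 2 ≤ 2 steps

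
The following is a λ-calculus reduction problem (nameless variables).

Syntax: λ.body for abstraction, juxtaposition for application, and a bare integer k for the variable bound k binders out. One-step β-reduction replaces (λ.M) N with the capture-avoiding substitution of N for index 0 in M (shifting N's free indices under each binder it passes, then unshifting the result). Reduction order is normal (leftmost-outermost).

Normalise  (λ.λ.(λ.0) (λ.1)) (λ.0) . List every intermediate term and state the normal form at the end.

Answer: normal form = λ.λ.1  (in 2 steps)

Reduction:
  start: (λ.λ.(λ.0) (λ.1)) (λ.0)
  [1] λ.(λ.0) (λ.1)
  [2] λ.λ.1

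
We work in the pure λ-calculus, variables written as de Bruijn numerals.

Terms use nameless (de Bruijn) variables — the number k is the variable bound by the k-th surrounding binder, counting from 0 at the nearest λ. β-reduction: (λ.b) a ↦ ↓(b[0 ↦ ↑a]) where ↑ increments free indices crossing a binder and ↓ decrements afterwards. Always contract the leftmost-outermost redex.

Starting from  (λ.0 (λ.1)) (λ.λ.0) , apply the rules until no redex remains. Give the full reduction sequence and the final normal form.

Answer: normal form = λ.0  (in 2 steps)

Reduction:
  start: (λ.0 (λ.1)) (λ.λ.0)
  [1] (λ.λ.0) (λ.λ.λ.0)
  [2] λ.0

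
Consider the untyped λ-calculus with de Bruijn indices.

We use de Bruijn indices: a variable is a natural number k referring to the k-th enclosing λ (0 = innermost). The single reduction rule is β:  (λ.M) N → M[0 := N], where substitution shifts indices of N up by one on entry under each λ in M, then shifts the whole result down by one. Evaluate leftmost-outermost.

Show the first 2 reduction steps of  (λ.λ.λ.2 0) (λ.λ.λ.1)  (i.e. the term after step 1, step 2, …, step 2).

  start: (λ.λ.λ.2 0) (λ.λ.λ.1)
  →1  λ.λ.(λ.λ.λ.1) 0
  →2  λ.λ.λ.λ.1

Answer: after 2 steps: λ.λ.λ.λ.1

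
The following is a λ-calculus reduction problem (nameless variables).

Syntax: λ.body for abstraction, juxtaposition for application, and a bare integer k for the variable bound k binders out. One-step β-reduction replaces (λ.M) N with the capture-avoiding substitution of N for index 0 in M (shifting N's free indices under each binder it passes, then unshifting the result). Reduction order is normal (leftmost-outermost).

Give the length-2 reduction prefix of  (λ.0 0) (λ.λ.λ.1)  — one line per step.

Answer: after 2 steps: λ.λ.1

Working:
  start: (λ.0 0) (λ.λ.λ.1)
  [1] (λ.λ.λ.1) (λ.λ.λ.1)
  [2] λ.λ.1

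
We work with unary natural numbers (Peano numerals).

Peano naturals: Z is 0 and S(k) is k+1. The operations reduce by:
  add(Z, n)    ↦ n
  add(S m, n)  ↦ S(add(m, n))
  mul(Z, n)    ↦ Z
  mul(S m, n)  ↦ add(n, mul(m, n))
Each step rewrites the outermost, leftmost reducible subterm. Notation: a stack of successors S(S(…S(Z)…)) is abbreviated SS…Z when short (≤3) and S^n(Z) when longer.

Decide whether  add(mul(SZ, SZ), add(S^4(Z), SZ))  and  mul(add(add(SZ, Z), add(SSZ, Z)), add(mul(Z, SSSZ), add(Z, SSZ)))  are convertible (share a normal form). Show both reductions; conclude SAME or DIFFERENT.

Answer: SAME — A ⇓ S^6(Z), B ⇓ S^6(Z)

Reduction:
Term A:
  start: add(mul(SZ, SZ), add(S^4(Z), SZ))
  step 1: add(add(SZ, mul(Z, SZ)), add(S^4(Z), SZ))
  step 2: add(S(add(Z, mul(Z, SZ))), add(S^4(Z), SZ))
  step 3: S(add(add(Z, mul(Z, SZ)), add(S^4(Z), SZ)))
  step 4: S(add(mul(Z, SZ), add(S^4(Z), SZ)))
  step 5: S(add(Z, add(S^4(Z), SZ)))
  step 6: S(add(S^4(Z), SZ))
  step 7: S(S(add(SSSZ, SZ)))
  step 8: S(S(S(add(SSZ, SZ))))
  step 9: S(S(S(S(add(SZ, SZ)))))
  step 10: S(S(S(S(S(add(Z, SZ))))))
  step 11: S^6(Z)

Term B:
  start: mul(add(add(SZ, Z), add(SSZ, Z)), add(mul(Z, SSSZ), add(Z, SSZ)))
  step 1: mul(add(S(add(Z, Z)), add(SSZ, Z)), add(mul(Z, SSSZ), add(Z, SSZ)))
  step 2: mul(S(add(add(Z, Z), add(SSZ, Z))), add(mul(Z, SSSZ), add(Z, SSZ)))
  step 3: add(add(mul(Z, SSSZ), add(Z, SSZ)), mul(add(add(Z, Z), add(SSZ, Z)), add(mul(Z, SSSZ), add(Z, SSZ))))
  step 4: add(add(Z, add(Z, SSZ)), mul(add(add(Z, Z), add(SSZ, Z)), add(mul(Z, SSSZ), add(Z, SSZ))))
  step 5: add(add(Z, SSZ), mul(add(add(Z, Z), add(SSZ, Z)), add(mul(Z, SSSZ), add(Z, SSZ))))
  step 6: add(SSZ, mul(add(add(Z, Z), add(SSZ, Z)), add(mul(Z, SSSZ), add(Z, SSZ))))
  step 7: S(add(SZ, mul(add(add(Z, Z), add(SSZ, Z)), add(mul(Z, SSSZ), add(Z, SSZ)))))
  step 8: S(S(add(Z, mul(add(add(Z, Z), add(SSZ, Z)), add(mul(Z, SSSZ), add(Z, SSZ))))))
  step 9: S(S(mul(add(add(Z, Z), add(SSZ, Z)), add(mul(Z, SSSZ), add(Z, SSZ)))))
  step 10: S(S(mul(add(Z, add(SSZ, Z)), add(mul(Z, SSSZ), add(Z, SSZ)))))
  step 11: S(S(mul(add(SSZ, Z), add(mul(Z, SSSZ), add(Z, SSZ)))))
  step 12: S(S(mul(S(add(SZ, Z)), add(mul(Z, SSSZ), add(Z, SSZ)))))
  step 13: S(S(add(add(mul(Z, SSSZ), add(Z, SSZ)), mul(add(SZ, Z), add(mul(Z, SSSZ), add(Z, SSZ))))))
  step 14: S(S(add(add(Z, add(Z, SSZ)), mul(add(SZ, Z), add(mul(Z, SSSZ), add(Z, SSZ))))))
  step 15: S(S(add(add(Z, SSZ), mul(add(SZ, Z), add(mul(Z, SSSZ), add(Z, SSZ))))))
  step 16: S(S(add(SSZ, mul(add(SZ, Z), add(mul(Z, SSSZ), add(Z, SSZ))))))
  step 17: S(S(S(add(SZ, mul(add(SZ, Z), add(mul(Z, SSSZ), add(Z, SSZ)))))))
  step 18: S(S(S(S(add(Z, mul(add(SZ, Z), add(mul(Z, SSSZ), add(Z, SSZ))))))))
  step 19: S(S(S(S(mul(add(SZ, Z), add(mul(Z, SSSZ), add(Z, SSZ)))))))
  step 20: S(S(S(S(mul(S(add(Z, Z)), add(mul(Z, SSSZ), add(Z, SSZ)))))))
  step 21: S(S(S(S(add(add(mul(Z, SSSZ), add(Z, SSZ)), mul(add(Z, Z), add(mul(Z, SSSZ), add(Z, SSZ))))))))
  step 22: S(S(S(S(add(add(Z, add(Z, SSZ)), mul(add(Z, Z), add(mul(Z, SSSZ), add(Z, SSZ))))))))
  step 23: S(S(S(S(add(add(Z, SSZ), mul(add(Z, Z), add(mul(Z, SSSZ), add(Z, SSZ))))))))
  step 24: S(S(S(S(add(SSZ, mul(add(Z, Z), add(mul(Z, SSSZ), add(Z, SSZ))))))))
  step 25: S(S(S(S(S(add(SZ, mul(add(Z, Z), add(mul(Z, SSSZ), add(Z, SSZ)))))))))
  step 26: S(S(S(S(S(S(add(Z, mul(add(Z, Z), add(mul(Z, SSSZ), add(Z, SSZ))))))))))
  step 27: S(S(S(S(S(S(mul(add(Z, Z), add(mul(Z, SSSZ), add(Z, SSZ)))))))))
  step 28: S(S(S(S(S(S(mul(Z, add(mul(Z, SSSZ), add(Z, SSZ)))))))))
  step 29: S^6(Z)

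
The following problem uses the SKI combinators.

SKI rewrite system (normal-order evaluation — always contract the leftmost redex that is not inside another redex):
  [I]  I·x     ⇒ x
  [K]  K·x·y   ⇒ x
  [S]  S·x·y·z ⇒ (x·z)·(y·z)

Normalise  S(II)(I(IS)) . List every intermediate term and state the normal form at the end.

Answer: normal form = SIS  (in 3 steps)

Working:
  start: S(II)(I(IS))
  [1] SI(I(IS))
  [2] SI(IS)
  [3] SIS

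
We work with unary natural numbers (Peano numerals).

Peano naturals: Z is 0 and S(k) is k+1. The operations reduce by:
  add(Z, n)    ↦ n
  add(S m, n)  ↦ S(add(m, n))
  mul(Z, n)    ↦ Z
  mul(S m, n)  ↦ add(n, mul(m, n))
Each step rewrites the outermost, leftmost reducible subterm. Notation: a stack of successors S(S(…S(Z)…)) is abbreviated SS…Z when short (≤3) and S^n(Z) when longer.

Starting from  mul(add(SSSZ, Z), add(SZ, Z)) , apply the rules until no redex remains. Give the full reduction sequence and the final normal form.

Answer: normal form = SSSZ  (in 20 steps)

Reduction:
  start: mul(add(SSSZ, Z), add(SZ, Z))
  step 1: mul(S(add(SSZ, Z)), add(SZ, Z))
  step 2: add(add(SZ, Z), mul(add(SSZ, Z), add(SZ, Z)))
  step 3: add(S(add(Z, Z)), mul(add(SSZ, Z), add(SZ, Z)))
  step 4: S(add(add(Z, Z), mul(add(SSZ, Z), add(SZ, Z))))
  step 5: S(add(Z, mul(add(SSZ, Z), add(SZ, Z))))
  step 6: S(mul(add(SSZ, Z), add(SZ, Z)))
  step 7: S(mul(S(add(SZ, Z)), add(SZ, Z)))
  step 8: S(add(add(SZ, Z), mul(add(SZ, Z), add(SZ, Z))))
  step 9: S(add(S(add(Z, Z)), mul(add(SZ, Z), add(SZ, Z))))
  step 10: S(S(add(add(Z, Z), mul(add(SZ, Z), add(SZ, Z)))))
  step 11: S(S(add(Z, mul(add(SZ, Z), add(SZ, Z)))))
  step 12: S(S(mul(add(SZ, Z), add(SZ, Z))))
  step 13: S(S(mul(S(add(Z, Z)), add(SZ, Z))))
  step 14: S(S(add(add(SZ, Z), mul(add(Z, Z), add(SZ, Z)))))
  step 15: S(S(add(S(add(Z, Z)), mul(add(Z, Z), add(SZ, Z)))))
  step 16: S(S(S(add(add(Z, Z), mul(add(Z, Z), add(SZ, Z))))))
  step 17: S(S(S(add(Z, mul(add(Z, Z), add(SZ, Z))))))
  step 18: S(S(S(mul(add(Z, Z), add(SZ, Z)))))
  step 19: S(S(S(mul(Z, add(SZ, Z)))))
  step 20: SSSZ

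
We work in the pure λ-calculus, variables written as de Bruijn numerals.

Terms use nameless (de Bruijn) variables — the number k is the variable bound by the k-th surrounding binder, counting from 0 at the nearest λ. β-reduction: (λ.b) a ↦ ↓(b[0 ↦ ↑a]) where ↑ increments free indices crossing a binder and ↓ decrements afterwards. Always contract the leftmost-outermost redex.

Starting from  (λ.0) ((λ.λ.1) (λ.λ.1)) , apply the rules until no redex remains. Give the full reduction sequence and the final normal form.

Answer: normal form = λ.λ.λ.1  (in 2 steps)

Reduction:
  start: (λ.0) ((λ.λ.1) (λ.λ.1))
  step 1: (λ.λ.1) (λ.λ.1)
  step 2: λ.λ.λ.1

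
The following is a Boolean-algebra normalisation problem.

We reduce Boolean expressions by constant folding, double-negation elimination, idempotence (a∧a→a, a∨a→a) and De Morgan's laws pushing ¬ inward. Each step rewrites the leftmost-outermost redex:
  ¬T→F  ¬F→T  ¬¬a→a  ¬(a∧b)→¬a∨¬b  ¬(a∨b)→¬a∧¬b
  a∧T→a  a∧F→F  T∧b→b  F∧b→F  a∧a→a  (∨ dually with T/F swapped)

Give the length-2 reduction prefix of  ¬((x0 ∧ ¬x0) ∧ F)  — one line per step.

  start: ¬((x0 ∧ ¬x0) ∧ F)
  →1  ¬(x0 ∧ ¬x0) ∨ ¬F
  →2  (¬x0 ∨ ¬¬x0) ∨ ¬F

Answer: after 2 steps: (¬x0 ∨ ¬¬x0) ∨ ¬F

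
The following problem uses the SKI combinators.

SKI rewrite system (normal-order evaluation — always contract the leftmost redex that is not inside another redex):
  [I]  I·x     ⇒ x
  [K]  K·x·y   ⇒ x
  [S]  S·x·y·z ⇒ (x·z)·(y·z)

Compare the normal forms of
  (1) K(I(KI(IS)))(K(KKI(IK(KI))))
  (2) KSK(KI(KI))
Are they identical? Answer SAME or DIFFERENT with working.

Term A:
  start: K(I(KI(IS)))(K(KKI(IK(KI))))
  step 1: I(KI(IS))
  step 2: KI(IS)
  step 3: I

Term B:
  start: KSK(KI(KI))
  step 1: S(KI(KI))
  step 2: SI

Answer: DIFFERENT — A ⇓ I, B ⇓ SI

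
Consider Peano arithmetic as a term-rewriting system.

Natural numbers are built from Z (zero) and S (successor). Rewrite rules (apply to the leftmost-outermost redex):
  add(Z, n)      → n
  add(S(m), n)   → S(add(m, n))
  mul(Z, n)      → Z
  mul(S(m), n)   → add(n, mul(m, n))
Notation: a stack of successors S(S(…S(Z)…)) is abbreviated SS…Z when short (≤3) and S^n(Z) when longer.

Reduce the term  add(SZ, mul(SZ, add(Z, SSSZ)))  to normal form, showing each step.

Answer: normal form = S^4(Z)  (in 9 steps)

Reduction:
  start: add(SZ, mul(SZ, add(Z, SSSZ)))
  step 1: S(add(Z, mul(SZ, add(Z, SSSZ))))
  step 2: S(mul(SZ, add(Z, SSSZ)))
  step 3: S(add(add(Z, SSSZ), mul(Z, add(Z, SSSZ))))
  step 4: S(add(SSSZ, mul(Z, add(Z, SSSZ))))
  step 5: S(S(add(SSZ, mul(Z, add(Z, SSSZ)))))
  step 6: S(S(S(add(SZ, mul(Z, add(Z, SSSZ))))))
  step 7: S(S(S(S(add(Z, mul(Z, add(Z, SSSZ)))))))
  step 8: S(S(S(S(mul(Z, add(Z, SSSZ))))))
  step 9: S^4(Z)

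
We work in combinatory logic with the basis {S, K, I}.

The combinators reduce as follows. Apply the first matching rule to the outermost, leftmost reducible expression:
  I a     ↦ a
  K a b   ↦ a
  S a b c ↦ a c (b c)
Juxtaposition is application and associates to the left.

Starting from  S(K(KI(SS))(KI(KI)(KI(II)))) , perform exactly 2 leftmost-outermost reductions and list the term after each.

Answer: after 2 steps: SI

Reduction:
  start: S(K(KI(SS))(KI(KI)(KI(II))))
  step 1: S(KI(SS))
  step 2: SI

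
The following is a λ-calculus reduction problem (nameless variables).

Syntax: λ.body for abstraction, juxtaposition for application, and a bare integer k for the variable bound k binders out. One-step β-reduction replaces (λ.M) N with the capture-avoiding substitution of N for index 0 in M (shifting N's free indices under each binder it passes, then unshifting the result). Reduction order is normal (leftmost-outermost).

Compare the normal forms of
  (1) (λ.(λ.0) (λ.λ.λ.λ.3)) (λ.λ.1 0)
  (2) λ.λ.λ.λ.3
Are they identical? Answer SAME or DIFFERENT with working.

Term A:
  start: (λ.(λ.0) (λ.λ.λ.λ.3)) (λ.λ.1 0)
  →1  (λ.0) (λ.λ.λ.λ.3)
  →2  λ.λ.λ.λ.3

Term B:
  start: λ.λ.λ.λ.3

Answer: SAME — A ⇓ λ.λ.λ.λ.3, B ⇓ λ.λ.λ.λ.3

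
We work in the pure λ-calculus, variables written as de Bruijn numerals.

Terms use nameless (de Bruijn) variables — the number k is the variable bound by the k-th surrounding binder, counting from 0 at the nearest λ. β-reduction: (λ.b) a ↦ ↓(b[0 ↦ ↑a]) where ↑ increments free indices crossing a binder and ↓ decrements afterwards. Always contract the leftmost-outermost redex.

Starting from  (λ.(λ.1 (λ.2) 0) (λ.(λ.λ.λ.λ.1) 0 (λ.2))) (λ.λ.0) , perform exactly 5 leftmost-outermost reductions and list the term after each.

Answer: after 5 steps: λ.(λ.λ.λ.1) (λ.λ.λ.0)

Reduction:
  start: (λ.(λ.1 (λ.2) 0) (λ.(λ.λ.λ.λ.1) 0 (λ.2))) (λ.λ.0)
  →1  (λ.(λ.λ.0) (λ.λ.λ.0) 0) (λ.(λ.λ.λ.λ.1) 0 (λ.λ.λ.0))
  →2  (λ.λ.0) (λ.λ.λ.0) (λ.(λ.λ.λ.λ.1) 0 (λ.λ.λ.0))
  →3  (λ.0) (λ.(λ.λ.λ.λ.1) 0 (λ.λ.λ.0))
  →4  λ.(λ.λ.λ.λ.1) 0 (λ.λ.λ.0)
  →5  λ.(λ.λ.λ.1) (λ.λ.λ.0)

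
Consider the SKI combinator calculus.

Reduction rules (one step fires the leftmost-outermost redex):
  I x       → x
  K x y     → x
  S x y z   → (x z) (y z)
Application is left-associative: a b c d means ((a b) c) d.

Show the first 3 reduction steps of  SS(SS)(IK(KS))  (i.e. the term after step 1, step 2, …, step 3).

  start: SS(SS)(IK(KS))
  →1  S(IK(KS))(SS(IK(KS)))
  →2  S(K(KS))(SS(IK(KS)))
  →3  S(K(KS))(SS(K(KS)))

Answer: after 3 steps: S(K(KS))(SS(K(KS)))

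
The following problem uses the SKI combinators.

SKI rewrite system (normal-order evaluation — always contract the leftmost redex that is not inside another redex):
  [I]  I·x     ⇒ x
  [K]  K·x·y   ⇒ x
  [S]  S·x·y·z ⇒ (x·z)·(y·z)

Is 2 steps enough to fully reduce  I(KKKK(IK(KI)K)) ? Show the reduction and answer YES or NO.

  start: I(KKKK(IK(KI)K))
  →1  KKKK(IK(KI)K)
  →2  KK(IK(KI)K)

Answer: NO — after 2 steps the term is KK(IK(KI)K), not yet normal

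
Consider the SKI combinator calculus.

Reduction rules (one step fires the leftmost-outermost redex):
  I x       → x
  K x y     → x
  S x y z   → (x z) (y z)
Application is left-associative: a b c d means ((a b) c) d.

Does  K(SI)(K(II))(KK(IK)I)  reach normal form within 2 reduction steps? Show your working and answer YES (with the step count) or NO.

Answer: YES — reaches normal form SI(KI) in 2 ≤ 2 steps

Derivation:
  start: K(SI)(K(II))(KK(IK)I)
  [1] SI(KK(IK)I)
  [2] SI(KI)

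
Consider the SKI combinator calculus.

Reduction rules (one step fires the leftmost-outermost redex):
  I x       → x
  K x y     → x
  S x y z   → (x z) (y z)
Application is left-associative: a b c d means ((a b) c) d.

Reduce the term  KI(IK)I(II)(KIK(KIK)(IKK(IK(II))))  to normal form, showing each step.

Answer: normal form = K  (in 11 steps)

Derivation:
  start: KI(IK)I(II)(KIK(KIK)(IKK(IK(II))))
  [1] II(II)(KIK(KIK)(IKK(IK(II))))
  [2] I(II)(KIK(KIK)(IKK(IK(II))))
  [3] II(KIK(KIK)(IKK(IK(II))))
  [4] I(KIK(KIK)(IKK(IK(II))))
  [5] KIK(KIK)(IKK(IK(II)))
  [6] I(KIK)(IKK(IK(II)))
  [7] KIK(IKK(IK(II)))
  [8] I(IKK(IK(II)))
  [9] IKK(IK(II))
  [10] KK(IK(II))
  [11] K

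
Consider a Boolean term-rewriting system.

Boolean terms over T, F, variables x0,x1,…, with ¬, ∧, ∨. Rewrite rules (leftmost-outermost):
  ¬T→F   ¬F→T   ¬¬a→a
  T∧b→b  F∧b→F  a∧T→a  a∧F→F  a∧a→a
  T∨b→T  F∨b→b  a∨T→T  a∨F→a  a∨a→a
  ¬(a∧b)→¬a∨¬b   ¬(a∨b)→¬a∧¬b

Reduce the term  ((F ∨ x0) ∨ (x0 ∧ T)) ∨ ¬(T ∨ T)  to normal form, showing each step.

  start: ((F ∨ x0) ∨ (x0 ∧ T)) ∨ ¬(T ∨ T)
  →1  (x0 ∨ (x0 ∧ T)) ∨ ¬(T ∨ T)
  →2  (x0 ∨ x0) ∨ ¬(T ∨ T)
  →3  x0 ∨ ¬(T ∨ T)
  →4  x0 ∨ (¬T ∧ ¬T)
  →5  x0 ∨ ¬T
  →6  x0 ∨ F
  →7  x0

Answer: normal form = x0  (in 7 steps)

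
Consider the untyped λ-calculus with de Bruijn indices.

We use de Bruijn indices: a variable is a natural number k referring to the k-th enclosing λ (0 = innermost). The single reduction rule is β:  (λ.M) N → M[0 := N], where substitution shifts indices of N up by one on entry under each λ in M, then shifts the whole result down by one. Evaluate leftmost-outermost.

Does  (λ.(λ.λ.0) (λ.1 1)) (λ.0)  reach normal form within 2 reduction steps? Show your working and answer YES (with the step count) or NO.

  start: (λ.(λ.λ.0) (λ.1 1)) (λ.0)
  →1  (λ.λ.0) (λ.(λ.0) (λ.0))
  →2  λ.0

Answer: YES — reaches normal form λ.0 in 2 ≤ 2 steps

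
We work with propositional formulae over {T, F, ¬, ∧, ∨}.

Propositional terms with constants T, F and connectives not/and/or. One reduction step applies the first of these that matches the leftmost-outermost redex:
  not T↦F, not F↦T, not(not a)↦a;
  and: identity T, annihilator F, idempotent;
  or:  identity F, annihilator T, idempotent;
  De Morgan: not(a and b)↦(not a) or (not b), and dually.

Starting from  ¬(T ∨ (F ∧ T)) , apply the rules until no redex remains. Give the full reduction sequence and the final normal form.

Answer: normal form = F  (in 3 steps)

Derivation:
  start: ¬(T ∨ (F ∧ T))
  →1  ¬T ∧ ¬(F ∧ T)
  →2  F ∧ ¬(F ∧ T)
  →3  F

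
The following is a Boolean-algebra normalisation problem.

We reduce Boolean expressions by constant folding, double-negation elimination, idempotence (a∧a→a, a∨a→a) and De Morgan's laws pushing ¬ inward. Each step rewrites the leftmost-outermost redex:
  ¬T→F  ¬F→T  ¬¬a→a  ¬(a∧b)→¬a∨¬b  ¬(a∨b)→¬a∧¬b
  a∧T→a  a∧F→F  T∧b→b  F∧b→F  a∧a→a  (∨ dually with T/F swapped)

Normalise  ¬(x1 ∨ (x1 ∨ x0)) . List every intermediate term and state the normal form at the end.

  start: ¬(x1 ∨ (x1 ∨ x0))
  →1  ¬x1 ∧ ¬(x1 ∨ x0)
  →2  ¬x1 ∧ (¬x1 ∧ ¬x0)

Answer: normal form = ¬x1 ∧ (¬x1 ∧ ¬x0)  (in 2 steps)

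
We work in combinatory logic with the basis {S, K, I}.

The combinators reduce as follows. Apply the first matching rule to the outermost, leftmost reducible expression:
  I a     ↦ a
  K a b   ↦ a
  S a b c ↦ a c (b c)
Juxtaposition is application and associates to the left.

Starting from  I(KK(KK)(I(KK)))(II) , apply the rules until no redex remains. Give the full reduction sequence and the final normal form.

Answer: normal form = KK  (in 4 steps)

Derivation:
  start: I(KK(KK)(I(KK)))(II)
  [1] KK(KK)(I(KK))(II)
  [2] K(I(KK))(II)
  [3] I(KK)
  [4] KK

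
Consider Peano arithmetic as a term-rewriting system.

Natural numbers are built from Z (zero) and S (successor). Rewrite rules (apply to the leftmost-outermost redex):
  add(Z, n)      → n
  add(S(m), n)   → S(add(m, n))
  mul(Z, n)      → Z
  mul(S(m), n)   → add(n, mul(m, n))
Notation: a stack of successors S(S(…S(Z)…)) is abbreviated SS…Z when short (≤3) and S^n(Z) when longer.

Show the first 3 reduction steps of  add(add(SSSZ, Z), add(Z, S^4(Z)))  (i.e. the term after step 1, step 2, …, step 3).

Answer: after 3 steps: S(add(S(add(SZ, Z)), add(Z, S^4(Z))))

Reduction:
  start: add(add(SSSZ, Z), add(Z, S^4(Z)))
  [1] add(S(add(SSZ, Z)), add(Z, S^4(Z)))
  [2] S(add(add(SSZ, Z), add(Z, S^4(Z))))
  [3] S(add(S(add(SZ, Z)), add(Z, S^4(Z))))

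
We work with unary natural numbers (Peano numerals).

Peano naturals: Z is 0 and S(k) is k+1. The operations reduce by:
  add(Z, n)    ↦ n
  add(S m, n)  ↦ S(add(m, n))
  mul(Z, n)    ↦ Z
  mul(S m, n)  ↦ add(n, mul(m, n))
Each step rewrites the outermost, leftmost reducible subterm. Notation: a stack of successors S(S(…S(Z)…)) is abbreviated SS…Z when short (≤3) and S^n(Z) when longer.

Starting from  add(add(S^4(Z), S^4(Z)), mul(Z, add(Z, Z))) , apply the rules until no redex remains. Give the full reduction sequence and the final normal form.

Answer: normal form = S^8(Z)  (in 15 steps)

Derivation:
  start: add(add(S^4(Z), S^4(Z)), mul(Z, add(Z, Z)))
  →1  add(S(add(SSSZ, S^4(Z))), mul(Z, add(Z, Z)))
  →2  S(add(add(SSSZ, S^4(Z)), mul(Z, add(Z, Z))))
  →3  S(add(S(add(SSZ, S^4(Z))), mul(Z, add(Z, Z))))
  →4  S(S(add(add(SSZ, S^4(Z)), mul(Z, add(Z, Z)))))
  →5  S(S(add(S(add(SZ, S^4(Z))), mul(Z, add(Z, Z)))))
  →6  S(S(S(add(add(SZ, S^4(Z)), mul(Z, add(Z, Z))))))
  →7  S(S(S(add(S(add(Z, S^4(Z))), mul(Z, add(Z, Z))))))
  →8  S(S(S(S(add(add(Z, S^4(Z)), mul(Z, add(Z, Z)))))))
  →9  S(S(S(S(add(S^4(Z), mul(Z, add(Z, Z)))))))
  →10  S(S(S(S(S(add(SSSZ, mul(Z, add(Z, Z))))))))
  →11  S(S(S(S(S(S(add(SSZ, mul(Z, add(Z, Z)))))))))
  →12  S(S(S(S(S(S(S(add(SZ, mul(Z, add(Z, Z))))))))))
  →13  S(S(S(S(S(S(S(S(add(Z, mul(Z, add(Z, Z)))))))))))
  →14  S(S(S(S(S(S(S(S(mul(Z, add(Z, Z))))))))))
  →15  S^8(Z)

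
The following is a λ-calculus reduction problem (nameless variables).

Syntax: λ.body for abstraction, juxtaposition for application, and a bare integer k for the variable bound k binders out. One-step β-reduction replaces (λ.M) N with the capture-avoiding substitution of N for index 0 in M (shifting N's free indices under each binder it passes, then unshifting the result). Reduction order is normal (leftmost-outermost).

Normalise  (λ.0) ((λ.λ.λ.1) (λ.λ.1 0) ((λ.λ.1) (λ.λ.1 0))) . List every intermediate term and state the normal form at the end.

  start: (λ.0) ((λ.λ.λ.1) (λ.λ.1 0) ((λ.λ.1) (λ.λ.1 0)))
  step 1: (λ.λ.λ.1) (λ.λ.1 0) ((λ.λ.1) (λ.λ.1 0))
  step 2: (λ.λ.1) ((λ.λ.1) (λ.λ.1 0))
  step 3: λ.(λ.λ.1) (λ.λ.1 0)
  step 4: λ.λ.λ.λ.1 0

Answer: normal form = λ.λ.λ.λ.1 0  (in 4 steps)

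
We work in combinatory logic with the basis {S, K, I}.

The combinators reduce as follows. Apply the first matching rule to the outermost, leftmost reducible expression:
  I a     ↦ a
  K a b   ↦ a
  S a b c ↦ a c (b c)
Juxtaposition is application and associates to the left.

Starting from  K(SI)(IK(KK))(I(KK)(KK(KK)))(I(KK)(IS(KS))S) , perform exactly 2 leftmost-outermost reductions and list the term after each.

  start: K(SI)(IK(KK))(I(KK)(KK(KK)))(I(KK)(IS(KS))S)
  →1  SI(I(KK)(KK(KK)))(I(KK)(IS(KS))S)
  →2  I(I(KK)(IS(KS))S)(I(KK)(KK(KK))(I(KK)(IS(KS))S))

Answer: after 2 steps: I(I(KK)(IS(KS))S)(I(KK)(KK(KK))(I(KK)(IS(KS))S))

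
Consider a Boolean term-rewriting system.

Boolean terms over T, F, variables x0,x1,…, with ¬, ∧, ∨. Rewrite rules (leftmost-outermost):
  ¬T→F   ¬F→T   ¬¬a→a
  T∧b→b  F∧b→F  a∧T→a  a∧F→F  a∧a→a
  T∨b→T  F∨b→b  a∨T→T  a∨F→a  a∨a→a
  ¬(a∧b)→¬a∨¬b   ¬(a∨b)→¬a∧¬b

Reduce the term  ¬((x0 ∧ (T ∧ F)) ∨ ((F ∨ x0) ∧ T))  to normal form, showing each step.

Answer: normal form = ¬x0  (in 14 steps)

Reduction:
  start: ¬((x0 ∧ (T ∧ F)) ∨ ((F ∨ x0) ∧ T))
  →1  ¬(x0 ∧ (T ∧ F)) ∧ ¬((F ∨ x0) ∧ T)
  →2  (¬x0 ∨ ¬(T ∧ F)) ∧ ¬((F ∨ x0) ∧ T)
  →3  (¬x0 ∨ (¬T ∨ ¬F)) ∧ ¬((F ∨ x0) ∧ T)
  →4  (¬x0 ∨ (F ∨ ¬F)) ∧ ¬((F ∨ x0) ∧ T)
  →5  (¬x0 ∨ ¬F) ∧ ¬((F ∨ x0) ∧ T)
  →6  (¬x0 ∨ T) ∧ ¬((F ∨ x0) ∧ T)
  →7  T ∧ ¬((F ∨ x0) ∧ T)
  →8  ¬((F ∨ x0) ∧ T)
  →9  ¬(F ∨ x0) ∨ ¬T
  →10  (¬F ∧ ¬x0) ∨ ¬T
  →11  (T ∧ ¬x0) ∨ ¬T
  →12  ¬x0 ∨ ¬T
  →13  ¬x0 ∨ F
  →14  ¬x0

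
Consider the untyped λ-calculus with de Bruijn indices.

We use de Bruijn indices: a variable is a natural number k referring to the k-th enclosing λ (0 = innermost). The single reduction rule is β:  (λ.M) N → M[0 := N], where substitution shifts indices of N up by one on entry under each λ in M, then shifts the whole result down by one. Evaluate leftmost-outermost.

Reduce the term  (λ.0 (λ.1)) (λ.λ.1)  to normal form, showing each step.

Answer: normal form = λ.λ.λ.λ.1  (in 2 steps)

Reduction:
  start: (λ.0 (λ.1)) (λ.λ.1)
  →1  (λ.λ.1) (λ.λ.λ.1)
  →2  λ.λ.λ.λ.1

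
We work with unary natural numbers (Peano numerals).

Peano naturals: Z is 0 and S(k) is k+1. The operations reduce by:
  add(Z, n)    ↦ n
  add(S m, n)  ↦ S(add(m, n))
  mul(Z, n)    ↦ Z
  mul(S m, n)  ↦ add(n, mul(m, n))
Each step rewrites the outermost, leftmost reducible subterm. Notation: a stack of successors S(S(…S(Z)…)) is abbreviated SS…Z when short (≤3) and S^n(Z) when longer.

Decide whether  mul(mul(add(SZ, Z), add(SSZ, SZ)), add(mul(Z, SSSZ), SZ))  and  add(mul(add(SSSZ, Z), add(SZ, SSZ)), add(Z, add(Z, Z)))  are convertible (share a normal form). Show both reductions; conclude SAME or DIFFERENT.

Term A:
  start: mul(mul(add(SZ, Z), add(SSZ, SZ)), add(mul(Z, SSSZ), SZ))
  [1] mul(mul(S(add(Z, Z)), add(SSZ, SZ)), add(mul(Z, SSSZ), SZ))
  [2] mul(add(add(SSZ, SZ), mul(add(Z, Z), add(SSZ, SZ))), add(mul(Z, SSSZ), SZ))
  [3] mul(add(S(add(SZ, SZ)), mul(add(Z, Z), add(SSZ, SZ))), add(mul(Z, SSSZ), SZ))
  [4] mul(S(add(add(SZ, SZ), mul(add(Z, Z), add(SSZ, SZ)))), add(mul(Z, SSSZ), SZ))
  [5] add(add(mul(Z, SSSZ), SZ), mul(add(add(SZ, SZ), mul(add(Z, Z), add(SSZ, SZ))), add(mul(Z, SSSZ), SZ)))
  [6] add(add(Z, SZ), mul(add(add(SZ, SZ), mul(add(Z, Z), add(SSZ, SZ))), add(mul(Z, SSSZ), SZ)))
  [7] add(SZ, mul(add(add(SZ, SZ), mul(add(Z, Z), add(SSZ, SZ))), add(mul(Z, SSSZ), SZ)))
  [8] S(add(Z, mul(add(add(SZ, SZ), mul(add(Z, Z), add(SSZ, SZ))), add(mul(Z, SSSZ), SZ))))
  [9] S(mul(add(add(SZ, SZ), mul(add(Z, Z), add(SSZ, SZ))), add(mul(Z, SSSZ), SZ)))
  [10] S(mul(add(S(add(Z, SZ)), mul(add(Z, Z), add(SSZ, SZ))), add(mul(Z, SSSZ), SZ)))
  [11] S(mul(S(add(add(Z, SZ), mul(add(Z, Z), add(SSZ, SZ)))), add(mul(Z, SSSZ), SZ)))
  [12] S(add(add(mul(Z, SSSZ), SZ), mul(add(add(Z, SZ), mul(add(Z, Z), add(SSZ, SZ))), add(mul(Z, SSSZ), SZ))))
  [13] S(add(add(Z, SZ), mul(add(add(Z, SZ), mul(add(Z, Z), add(SSZ, SZ))), add(mul(Z, SSSZ), SZ))))
  [14] S(add(SZ, mul(add(add(Z, SZ), mul(add(Z, Z), add(SSZ, SZ))), add(mul(Z, SSSZ), SZ))))
  [15] S(S(add(Z, mul(add(add(Z, SZ), mul(add(Z, Z), add(SSZ, SZ))), add(mul(Z, SSSZ), SZ)))))
  [16] S(S(mul(add(add(Z, SZ), mul(add(Z, Z), add(SSZ, SZ))), add(mul(Z, SSSZ), SZ))))
  [17] S(S(mul(add(SZ, mul(add(Z, Z), add(SSZ, SZ))), add(mul(Z, SSSZ), SZ))))
  [18] S(S(mul(S(add(Z, mul(add(Z, Z), add(SSZ, SZ)))), add(mul(Z, SSSZ), SZ))))
  [19] S(S(add(add(mul(Z, SSSZ), SZ), mul(add(Z, mul(add(Z, Z), add(SSZ, SZ))), add(mul(Z, SSSZ), SZ)))))
  [20] S(S(add(add(Z, SZ), mul(add(Z, mul(add(Z, Z), add(SSZ, SZ))), add(mul(Z, SSSZ), SZ)))))
  [21] S(S(add(SZ, mul(add(Z, mul(add(Z, Z), add(SSZ, SZ))), add(mul(Z, SSSZ), SZ)))))
  [22] S(S(S(add(Z, mul(add(Z, mul(add(Z, Z), add(SSZ, SZ))), add(mul(Z, SSSZ), SZ))))))
  [23] S(S(S(mul(add(Z, mul(add(Z, Z), add(SSZ, SZ))), add(mul(Z, SSSZ), SZ)))))
  [24] S(S(S(mul(mul(add(Z, Z), add(SSZ, SZ)), add(mul(Z, SSSZ), SZ)))))
  [25] S(S(S(mul(mul(Z, add(SSZ, SZ)), add(mul(Z, SSSZ), SZ)))))
  [26] S(S(S(mul(Z, add(mul(Z, SSSZ), SZ)))))
  [27] SSSZ

Term B:
  start: add(mul(add(SSSZ, Z), add(SZ, SSZ)), add(Z, add(Z, Z)))
  [1] add(mul(S(add(SSZ, Z)), add(SZ, SSZ)), add(Z, add(Z, Z)))
  [2] add(add(add(SZ, SSZ), mul(add(SSZ, Z), add(SZ, SSZ))), add(Z, add(Z, Z)))
  [3] add(add(S(add(Z, SSZ)), mul(add(SSZ, Z), add(SZ, SSZ))), add(Z, add(Z, Z)))
  [4] add(S(add(add(Z, SSZ), mul(add(SSZ, Z), add(SZ, SSZ)))), add(Z, add(Z, Z)))
  [5] S(add(add(add(Z, SSZ), mul(add(SSZ, Z), add(SZ, SSZ))), add(Z, add(Z, Z))))
  [6] S(add(add(SSZ, mul(add(SSZ, Z), add(SZ, SSZ))), add(Z, add(Z, Z))))
  [7] S(add(S(add(SZ, mul(add(SSZ, Z), add(SZ, SSZ)))), add(Z, add(Z, Z))))
  [8] S(S(add(add(SZ, mul(add(SSZ, Z), add(SZ, SSZ))), add(Z, add(Z, Z)))))
  [9] S(S(add(S(add(Z, mul(add(SSZ, Z), add(SZ, SSZ)))), add(Z, add(Z, Z)))))
  [10] S(S(S(add(add(Z, mul(add(SSZ, Z), add(SZ, SSZ))), add(Z, add(Z, Z))))))
  [11] S(S(S(add(mul(add(SSZ, Z), add(SZ, SSZ)), add(Z, add(Z, Z))))))
  [12] S(S(S(add(mul(S(add(SZ, Z)), add(SZ, SSZ)), add(Z, add(Z, Z))))))
  [13] S(S(S(add(add(add(SZ, SSZ), mul(add(SZ, Z), add(SZ, SSZ))), add(Z, add(Z, Z))))))
  [14] S(S(S(add(add(S(add(Z, SSZ)), mul(add(SZ, Z), add(SZ, SSZ))), add(Z, add(Z, Z))))))
  [15] S(S(S(add(S(add(add(Z, SSZ), mul(add(SZ, Z), add(SZ, SSZ)))), add(Z, add(Z, Z))))))
  [16] S(S(S(S(add(add(add(Z, SSZ), mul(add(SZ, Z), add(SZ, SSZ))), add(Z, add(Z, Z)))))))
  [17] S(S(S(S(add(add(SSZ, mul(add(SZ, Z), add(SZ, SSZ))), add(Z, add(Z, Z)))))))
  [18] S(S(S(S(add(S(add(SZ, mul(add(SZ, Z), add(SZ, SSZ)))), add(Z, add(Z, Z)))))))
  [19] S(S(S(S(S(add(add(SZ, mul(add(SZ, Z), add(SZ, SSZ))), add(Z, add(Z, Z))))))))
  [20] S(S(S(S(S(add(S(add(Z, mul(add(SZ, Z), add(SZ, SSZ)))), add(Z, add(Z, Z))))))))
  [21] S(S(S(S(S(S(add(add(Z, mul(add(SZ, Z), add(SZ, SSZ))), add(Z, add(Z, Z)))))))))
  [22] S(S(S(S(S(S(add(mul(add(SZ, Z), add(SZ, SSZ)), add(Z, add(Z, Z)))))))))
  [23] S(S(S(S(S(S(add(mul(S(add(Z, Z)), add(SZ, SSZ)), add(Z, add(Z, Z)))))))))
  [24] S(S(S(S(S(S(add(add(add(SZ, SSZ), mul(add(Z, Z), add(SZ, SSZ))), add(Z, add(Z, Z)))))))))
  [25] S(S(S(S(S(S(add(add(S(add(Z, SSZ)), mul(add(Z, Z), add(SZ, SSZ))), add(Z, add(Z, Z)))))))))
  [26] S(S(S(S(S(S(add(S(add(add(Z, SSZ), mul(add(Z, Z), add(SZ, SSZ)))), add(Z, add(Z, Z)))))))))
  [27] S(S(S(S(S(S(S(add(add(add(Z, SSZ), mul(add(Z, Z), add(SZ, SSZ))), add(Z, add(Z, Z))))))))))
  [28] S(S(S(S(S(S(S(add(add(SSZ, mul(add(Z, Z), add(SZ, SSZ))), add(Z, add(Z, Z))))))))))
  [29] S(S(S(S(S(S(S(add(S(add(SZ, mul(add(Z, Z), add(SZ, SSZ)))), add(Z, add(Z, Z))))))))))
  [30] S(S(S(S(S(S(S(S(add(add(SZ, mul(add(Z, Z), add(SZ, SSZ))), add(Z, add(Z, Z)))))))))))
  [31] S(S(S(S(S(S(S(S(add(S(add(Z, mul(add(Z, Z), add(SZ, SSZ)))), add(Z, add(Z, Z)))))))))))
  [32] S(S(S(S(S(S(S(S(S(add(add(Z, mul(add(Z, Z), add(SZ, SSZ))), add(Z, add(Z, Z))))))))))))
  [33] S(S(S(S(S(S(S(S(S(add(mul(add(Z, Z), add(SZ, SSZ)), add(Z, add(Z, Z))))))))))))
  [34] S(S(S(S(S(S(S(S(S(add(mul(Z, add(SZ, SSZ)), add(Z, add(Z, Z))))))))))))
  [35] S(S(S(S(S(S(S(S(S(add(Z, add(Z, add(Z, Z))))))))))))
  [36] S(S(S(S(S(S(S(S(S(add(Z, add(Z, Z)))))))))))
  [37] S(S(S(S(S(S(S(S(S(add(Z, Z))))))))))
  [38] S^9(Z)

Answer: DIFFERENT — A ⇓ SSSZ, B ⇓ S^9(Z)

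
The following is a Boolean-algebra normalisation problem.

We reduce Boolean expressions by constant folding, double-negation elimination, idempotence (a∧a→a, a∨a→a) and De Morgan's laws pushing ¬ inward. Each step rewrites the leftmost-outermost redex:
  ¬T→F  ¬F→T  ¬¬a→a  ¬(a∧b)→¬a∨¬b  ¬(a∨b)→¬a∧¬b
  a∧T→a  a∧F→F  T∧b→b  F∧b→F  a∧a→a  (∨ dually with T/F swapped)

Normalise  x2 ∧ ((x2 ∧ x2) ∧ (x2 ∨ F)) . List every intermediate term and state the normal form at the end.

  start: x2 ∧ ((x2 ∧ x2) ∧ (x2 ∨ F))
  step 1: x2 ∧ (x2 ∧ (x2 ∨ F))
  step 2: x2 ∧ (x2 ∧ x2)
  step 3: x2 ∧ x2
  step 4: x2

Answer: normal form = x2  (in 4 steps)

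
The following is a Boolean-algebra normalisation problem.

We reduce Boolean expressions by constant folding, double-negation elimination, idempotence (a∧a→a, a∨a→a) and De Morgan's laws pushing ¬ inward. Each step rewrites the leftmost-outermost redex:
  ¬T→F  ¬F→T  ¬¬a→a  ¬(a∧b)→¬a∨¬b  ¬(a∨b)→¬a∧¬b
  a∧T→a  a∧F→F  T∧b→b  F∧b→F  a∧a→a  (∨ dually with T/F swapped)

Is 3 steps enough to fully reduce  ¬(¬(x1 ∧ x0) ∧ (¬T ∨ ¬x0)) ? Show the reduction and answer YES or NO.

Answer: NO — after 3 steps the term is (x1 ∧ x0) ∨ (¬¬T ∧ ¬¬x0), not yet normal

Working:
  start: ¬(¬(x1 ∧ x0) ∧ (¬T ∨ ¬x0))
  [1] ¬¬(x1 ∧ x0) ∨ ¬(¬T ∨ ¬x0)
  [2] (x1 ∧ x0) ∨ ¬(¬T ∨ ¬x0)
  [3] (x1 ∧ x0) ∨ (¬¬T ∧ ¬¬x0)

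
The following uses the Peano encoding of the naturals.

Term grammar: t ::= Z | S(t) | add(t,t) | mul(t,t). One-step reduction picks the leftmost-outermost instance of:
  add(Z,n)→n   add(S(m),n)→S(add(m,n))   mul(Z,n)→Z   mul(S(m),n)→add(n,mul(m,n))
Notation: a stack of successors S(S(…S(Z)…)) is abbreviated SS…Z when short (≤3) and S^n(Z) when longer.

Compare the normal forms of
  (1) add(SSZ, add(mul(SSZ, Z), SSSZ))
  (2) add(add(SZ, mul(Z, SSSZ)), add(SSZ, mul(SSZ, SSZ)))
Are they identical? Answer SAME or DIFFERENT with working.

Answer: DIFFERENT — A ⇓ S^5(Z), B ⇓ S^7(Z)

Working:
Term A:
  start: add(SSZ, add(mul(SSZ, Z), SSSZ))
  →1  S(add(SZ, add(mul(SSZ, Z), SSSZ)))
  →2  S(S(add(Z, add(mul(SSZ, Z), SSSZ))))
  →3  S(S(add(mul(SSZ, Z), SSSZ)))
  →4  S(S(add(add(Z, mul(SZ, Z)), SSSZ)))
  →5  S(S(add(mul(SZ, Z), SSSZ)))
  →6  S(S(add(add(Z, mul(Z, Z)), SSSZ)))
  →7  S(S(add(mul(Z, Z), SSSZ)))
  →8  S(S(add(Z, SSSZ)))
  →9  S^5(Z)

Term B:
  start: add(add(SZ, mul(Z, SSSZ)), add(SSZ, mul(SSZ, SSZ)))
  →1  add(S(add(Z, mul(Z, SSSZ))), add(SSZ, mul(SSZ, SSZ)))
  →2  S(add(add(Z, mul(Z, SSSZ)), add(SSZ, mul(SSZ, SSZ))))
  →3  S(add(mul(Z, SSSZ), add(SSZ, mul(SSZ, SSZ))))
  →4  S(add(Z, add(SSZ, mul(SSZ, SSZ))))
  →5  S(add(SSZ, mul(SSZ, SSZ)))
  →6  S(S(add(SZ, mul(SSZ, SSZ))))
  →7  S(S(S(add(Z, mul(SSZ, SSZ)))))
  →8  S(S(S(mul(SSZ, SSZ))))
  →9  S(S(S(add(SSZ, mul(SZ, SSZ)))))
  →10  S(S(S(S(add(SZ, mul(SZ, SSZ))))))
  →11  S(S(S(S(S(add(Z, mul(SZ, SSZ)))))))
  →12  S(S(S(S(S(mul(SZ, SSZ))))))
  →13  S(S(S(S(S(add(SSZ, mul(Z, SSZ)))))))
  →14  S(S(S(S(S(S(add(SZ, mul(Z, SSZ))))))))
  →15  S(S(S(S(S(S(S(add(Z, mul(Z, SSZ)))))))))
  →16  S(S(S(S(S(S(S(mul(Z, SSZ))))))))
  →17  S^7(Z)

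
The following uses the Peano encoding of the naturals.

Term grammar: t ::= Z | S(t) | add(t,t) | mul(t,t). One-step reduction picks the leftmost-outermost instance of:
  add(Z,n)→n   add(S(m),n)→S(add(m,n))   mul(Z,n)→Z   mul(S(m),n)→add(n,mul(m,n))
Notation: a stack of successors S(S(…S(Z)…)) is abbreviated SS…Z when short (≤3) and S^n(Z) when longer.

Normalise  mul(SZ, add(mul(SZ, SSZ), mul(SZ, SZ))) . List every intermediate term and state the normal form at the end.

Answer: normal form = SSSZ  (in 18 steps)

Derivation:
  start: mul(SZ, add(mul(SZ, SSZ), mul(SZ, SZ)))
  step 1: add(add(mul(SZ, SSZ), mul(SZ, SZ)), mul(Z, add(mul(SZ, SSZ), mul(SZ, SZ))))
  step 2: add(add(add(SSZ, mul(Z, SSZ)), mul(SZ, SZ)), mul(Z, add(mul(SZ, SSZ), mul(SZ, SZ))))
  step 3: add(add(S(add(SZ, mul(Z, SSZ))), mul(SZ, SZ)), mul(Z, add(mul(SZ, SSZ), mul(SZ, SZ))))
  step 4: add(S(add(add(SZ, mul(Z, SSZ)), mul(SZ, SZ))), mul(Z, add(mul(SZ, SSZ), mul(SZ, SZ))))
  step 5: S(add(add(add(SZ, mul(Z, SSZ)), mul(SZ, SZ)), mul(Z, add(mul(SZ, SSZ), mul(SZ, SZ)))))
  step 6: S(add(add(S(add(Z, mul(Z, SSZ))), mul(SZ, SZ)), mul(Z, add(mul(SZ, SSZ), mul(SZ, SZ)))))
  step 7: S(add(S(add(add(Z, mul(Z, SSZ)), mul(SZ, SZ))), mul(Z, add(mul(SZ, SSZ), mul(SZ, SZ)))))
  step 8: S(S(add(add(add(Z, mul(Z, SSZ)), mul(SZ, SZ)), mul(Z, add(mul(SZ, SSZ), mul(SZ, SZ))))))
  step 9: S(S(add(add(mul(Z, SSZ), mul(SZ, SZ)), mul(Z, add(mul(SZ, SSZ), mul(SZ, SZ))))))
  step 10: S(S(add(add(Z, mul(SZ, SZ)), mul(Z, add(mul(SZ, SSZ), mul(SZ, SZ))))))
  step 11: S(S(add(mul(SZ, SZ), mul(Z, add(mul(SZ, SSZ), mul(SZ, SZ))))))
  step 12: S(S(add(add(SZ, mul(Z, SZ)), mul(Z, add(mul(SZ, SSZ), mul(SZ, SZ))))))
  step 13: S(S(add(S(add(Z, mul(Z, SZ))), mul(Z, add(mul(SZ, SSZ), mul(SZ, SZ))))))
  step 14: S(S(S(add(add(Z, mul(Z, SZ)), mul(Z, add(mul(SZ, SSZ), mul(SZ, SZ)))))))
  step 15: S(S(S(add(mul(Z, SZ), mul(Z, add(mul(SZ, SSZ), mul(SZ, SZ)))))))
  step 16: S(S(S(add(Z, mul(Z, add(mul(SZ, SSZ), mul(SZ, SZ)))))))
  step 17: S(S(S(mul(Z, add(mul(SZ, SSZ), mul(SZ, SZ))))))
  step 18: SSSZ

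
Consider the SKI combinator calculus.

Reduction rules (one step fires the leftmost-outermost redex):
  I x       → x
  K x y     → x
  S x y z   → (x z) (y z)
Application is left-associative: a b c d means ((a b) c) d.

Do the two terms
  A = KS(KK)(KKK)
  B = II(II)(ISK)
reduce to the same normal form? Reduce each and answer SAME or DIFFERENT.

Term A:
  start: KS(KK)(KKK)
  [1] S(KKK)
  [2] SK

Term B:
  start: II(II)(ISK)
  [1] I(II)(ISK)
  [2] II(ISK)
  [3] I(ISK)
  [4] ISK
  [5] SK

Answer: SAME — A ⇓ SK, B ⇓ SK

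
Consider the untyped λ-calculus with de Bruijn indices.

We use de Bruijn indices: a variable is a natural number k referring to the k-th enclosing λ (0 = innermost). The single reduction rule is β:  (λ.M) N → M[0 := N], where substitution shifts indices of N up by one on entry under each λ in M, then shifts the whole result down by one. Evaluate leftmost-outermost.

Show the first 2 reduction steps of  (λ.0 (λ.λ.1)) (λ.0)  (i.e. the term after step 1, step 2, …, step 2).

Answer: after 2 steps: λ.λ.1

Working:
  start: (λ.0 (λ.λ.1)) (λ.0)
  step 1: (λ.0) (λ.λ.1)
  step 2: λ.λ.1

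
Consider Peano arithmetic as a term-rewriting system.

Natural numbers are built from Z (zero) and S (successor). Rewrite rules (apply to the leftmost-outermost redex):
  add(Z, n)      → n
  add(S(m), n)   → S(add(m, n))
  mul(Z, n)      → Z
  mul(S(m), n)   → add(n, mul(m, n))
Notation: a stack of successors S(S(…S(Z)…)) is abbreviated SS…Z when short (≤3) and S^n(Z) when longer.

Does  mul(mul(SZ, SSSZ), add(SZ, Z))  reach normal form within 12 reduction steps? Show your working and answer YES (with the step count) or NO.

  start: mul(mul(SZ, SSSZ), add(SZ, Z))
  step 1: mul(add(SSSZ, mul(Z, SSSZ)), add(SZ, Z))
  step 2: mul(S(add(SSZ, mul(Z, SSSZ))), add(SZ, Z))
  step 3: add(add(SZ, Z), mul(add(SSZ, mul(Z, SSSZ)), add(SZ, Z)))
  step 4: add(S(add(Z, Z)), mul(add(SSZ, mul(Z, SSSZ)), add(SZ, Z)))
  step 5: S(add(add(Z, Z), mul(add(SSZ, mul(Z, SSSZ)), add(SZ, Z))))
  step 6: S(add(Z, mul(add(SSZ, mul(Z, SSSZ)), add(SZ, Z))))
  step 7: S(mul(add(SSZ, mul(Z, SSSZ)), add(SZ, Z)))
  step 8: S(mul(S(add(SZ, mul(Z, SSSZ))), add(SZ, Z)))
  step 9: S(add(add(SZ, Z), mul(add(SZ, mul(Z, SSSZ)), add(SZ, Z))))
  step 10: S(add(S(add(Z, Z)), mul(add(SZ, mul(Z, SSSZ)), add(SZ, Z))))
  step 11: S(S(add(add(Z, Z), mul(add(SZ, mul(Z, SSSZ)), add(SZ, Z)))))
  step 12: S(S(add(Z, mul(add(SZ, mul(Z, SSSZ)), add(SZ, Z)))))

Answer: NO — after 12 steps the term is S(S(add(Z, mul(add(SZ, mul(Z, SSSZ)), add(SZ, Z))))), not yet normal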